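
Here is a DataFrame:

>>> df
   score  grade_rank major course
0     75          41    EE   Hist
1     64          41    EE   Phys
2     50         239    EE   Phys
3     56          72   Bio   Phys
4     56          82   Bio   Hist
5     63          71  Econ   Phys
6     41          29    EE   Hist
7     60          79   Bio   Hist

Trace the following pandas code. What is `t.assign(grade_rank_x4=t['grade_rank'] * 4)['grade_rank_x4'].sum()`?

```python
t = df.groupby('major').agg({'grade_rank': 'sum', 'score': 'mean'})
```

2616

group by major: sum(grade_rank), mean(score):
       grade_rank      score
major                       
Bio           233  57.333333
EE            350  57.500000
Econ           71  63.000000
add column grade_rank_x4 = t['grade_rank'] * 4:
       grade_rank      score  grade_rank_x4
major                                      
Bio           233  57.333333            932
EE            350  57.500000           1400
Econ           71  63.000000            284
sum of column 'grade_rank_x4' → 2616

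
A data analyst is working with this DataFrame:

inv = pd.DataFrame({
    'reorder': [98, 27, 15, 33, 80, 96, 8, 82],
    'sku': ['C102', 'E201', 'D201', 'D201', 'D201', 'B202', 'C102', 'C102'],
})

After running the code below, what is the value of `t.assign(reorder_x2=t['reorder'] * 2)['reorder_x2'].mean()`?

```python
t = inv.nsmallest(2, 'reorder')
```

23.0

take 2 rows with smallest reorder:
   reorder   sku
6        8  C102
2       15  D201
add column reorder_x2 = t['reorder'] * 2:
   reorder   sku  reorder_x2
6        8  C102          16
2       15  D201          30
So mean() = 23.0.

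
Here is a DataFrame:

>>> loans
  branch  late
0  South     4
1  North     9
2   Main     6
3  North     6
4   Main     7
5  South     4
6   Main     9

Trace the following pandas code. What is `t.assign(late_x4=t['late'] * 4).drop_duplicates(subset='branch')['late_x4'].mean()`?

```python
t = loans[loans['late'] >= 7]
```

filter rows where late >= 7:
  branch  late
1  North     9
4   Main     7
6   Main     9
add column late_x4 = t['late'] * 4:
  branch  late  late_x4
1  North     9       36
4   Main     7       28
6   Main     9       36
drop duplicate branch (keep=first):
  branch  late  late_x4
1  North     9       36
4   Main     7       28

32.0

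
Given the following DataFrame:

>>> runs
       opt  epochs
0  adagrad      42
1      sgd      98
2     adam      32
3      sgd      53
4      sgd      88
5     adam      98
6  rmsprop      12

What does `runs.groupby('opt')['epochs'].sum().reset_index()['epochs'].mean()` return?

105.75

group by opt, sum of epochs:
opt
adagrad     42
adam       130
rmsprop     12
sgd        239
Name: epochs, dtype: int64
reset_index():
       opt  epochs
0  adagrad      42
1     adam     130
2  rmsprop      12
3      sgd     239
Finally, mean of column 'epochs' = 105.75.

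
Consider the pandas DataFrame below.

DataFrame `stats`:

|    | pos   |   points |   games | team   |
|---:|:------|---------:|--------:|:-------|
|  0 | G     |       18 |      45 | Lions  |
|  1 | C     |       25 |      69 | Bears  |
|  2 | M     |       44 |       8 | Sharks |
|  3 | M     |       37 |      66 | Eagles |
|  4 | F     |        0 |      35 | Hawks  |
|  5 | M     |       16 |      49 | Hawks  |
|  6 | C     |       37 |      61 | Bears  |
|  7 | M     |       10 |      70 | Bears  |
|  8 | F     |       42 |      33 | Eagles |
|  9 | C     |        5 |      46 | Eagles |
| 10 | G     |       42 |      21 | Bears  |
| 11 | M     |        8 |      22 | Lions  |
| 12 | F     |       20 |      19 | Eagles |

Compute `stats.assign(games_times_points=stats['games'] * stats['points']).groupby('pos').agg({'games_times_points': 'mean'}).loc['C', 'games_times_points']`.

add column games_times_points = stats['games'] * stats['points']:
   pos  points  games    team  games_times_points
0    G      18     45   Lions                 810
1    C      25     69   Bears                1725
2    M      44      8  Sharks                 352
3    M      37     66  Eagles                2442
4    F       0     35   Hawks                   0
5    M      16     49   Hawks                 784
6    C      37     61   Bears                2257
7    M      10     70   Bears                 700
8    F      42     33  Eagles                1386
9    C       5     46  Eagles                 230
10   G      42     21   Bears                 882
11   M       8     22   Lions                 176
12   F      20     19  Eagles                 380
group by pos, mean of games_times_points:
     games_times_points
pos                    
C           1404.000000
F            588.666667
G            846.000000
M            890.800000
Then the value at row 'C', column 'games_times_points': 1404.0

1404.0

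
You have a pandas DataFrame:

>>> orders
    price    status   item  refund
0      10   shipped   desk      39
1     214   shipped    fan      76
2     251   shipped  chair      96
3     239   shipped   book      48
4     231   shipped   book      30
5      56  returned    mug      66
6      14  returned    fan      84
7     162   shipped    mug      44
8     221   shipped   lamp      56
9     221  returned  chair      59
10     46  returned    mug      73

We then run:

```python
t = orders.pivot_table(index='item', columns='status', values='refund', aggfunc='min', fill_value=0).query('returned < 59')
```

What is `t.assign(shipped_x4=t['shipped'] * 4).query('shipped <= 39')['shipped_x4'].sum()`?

276

pivot: rows=item, cols=status, min(refund):
status  returned  shipped
item                     
book           0       30
chair         59       96
desk           0       39
fan           84       76
lamp           0       56
mug           66       44
filter rows where returned < 59:
status  returned  shipped
item                     
book           0       30
desk           0       39
lamp           0       56
add column shipped_x4 = t['shipped'] * 4:
status  returned  shipped  shipped_x4
item                                 
book           0       30         120
desk           0       39         156
lamp           0       56         224
filter rows where shipped <= 39:
status  returned  shipped  shipped_x4
item                                 
book           0       30         120
desk           0       39         156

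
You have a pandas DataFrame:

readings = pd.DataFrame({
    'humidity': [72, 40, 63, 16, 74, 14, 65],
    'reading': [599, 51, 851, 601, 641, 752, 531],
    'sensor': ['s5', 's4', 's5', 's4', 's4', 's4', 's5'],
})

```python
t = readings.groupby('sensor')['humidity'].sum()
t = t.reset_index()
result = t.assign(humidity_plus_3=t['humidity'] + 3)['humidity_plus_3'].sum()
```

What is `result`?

group by sensor, sum of humidity:
sensor
s4    144
s5    200
Name: humidity, dtype: int64
reset_index():
  sensor  humidity
0     s4       144
1     s5       200
add column humidity_plus_3 = t['humidity'] + 3:
  sensor  humidity  humidity_plus_3
0     s4       144              147
1     s5       200              203
Reading off the sum of column 'humidity_plus_3', we get 350.

350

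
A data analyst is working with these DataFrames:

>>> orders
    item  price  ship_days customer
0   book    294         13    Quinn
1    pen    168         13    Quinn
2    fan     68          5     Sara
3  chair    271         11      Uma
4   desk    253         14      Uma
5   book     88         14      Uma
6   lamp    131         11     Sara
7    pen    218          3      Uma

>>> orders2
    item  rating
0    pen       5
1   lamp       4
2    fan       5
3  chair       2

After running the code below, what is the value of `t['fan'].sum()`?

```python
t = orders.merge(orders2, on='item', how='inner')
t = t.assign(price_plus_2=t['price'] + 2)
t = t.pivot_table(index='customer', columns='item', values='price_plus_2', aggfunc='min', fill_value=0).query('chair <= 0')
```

70

merge on 'item' (how='inner') → 5 rows:
    item  price  ship_days customer  rating
0    pen    168         13    Quinn       5
1    fan     68          5     Sara       5
2  chair    271         11      Uma       2
3   lamp    131         11     Sara       4
4    pen    218          3      Uma       5
add column price_plus_2 = t['price'] + 2:
    item  price  ship_days customer  rating  price_plus_2
0    pen    168         13    Quinn       5           170
1    fan     68          5     Sara       5            70
2  chair    271         11      Uma       2           273
3   lamp    131         11     Sara       4           133
4    pen    218          3      Uma       5           220
pivot: rows=customer, cols=item, min(price_plus_2):
item      chair  fan  lamp  pen
customer                       
Quinn         0    0     0  170
Sara          0   70   133    0
Uma         273    0     0  220
filter rows where chair <= 0:
item      chair  fan  lamp  pen
customer                       
Quinn         0    0     0  170
Sara          0   70   133    0
Then the sum of column 'fan': 70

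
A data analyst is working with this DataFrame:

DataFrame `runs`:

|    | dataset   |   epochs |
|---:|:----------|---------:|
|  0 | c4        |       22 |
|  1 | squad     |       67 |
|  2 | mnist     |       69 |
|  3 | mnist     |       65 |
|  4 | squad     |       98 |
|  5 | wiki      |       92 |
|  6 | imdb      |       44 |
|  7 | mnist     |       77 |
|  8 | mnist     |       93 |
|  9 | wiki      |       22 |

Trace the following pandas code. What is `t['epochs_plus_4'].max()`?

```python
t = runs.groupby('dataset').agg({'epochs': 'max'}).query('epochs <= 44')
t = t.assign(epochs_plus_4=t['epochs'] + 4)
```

group by dataset, max of epochs:
         epochs
dataset        
c4           22
imdb         44
mnist        93
squad        98
wiki         92
filter rows where epochs <= 44:
         epochs
dataset        
c4           22
imdb         44
add column epochs_plus_4 = t['epochs'] + 4:
         epochs  epochs_plus_4
dataset                       
c4           22             26
imdb         44             48
Finally, max of column 'epochs_plus_4' = 48.

48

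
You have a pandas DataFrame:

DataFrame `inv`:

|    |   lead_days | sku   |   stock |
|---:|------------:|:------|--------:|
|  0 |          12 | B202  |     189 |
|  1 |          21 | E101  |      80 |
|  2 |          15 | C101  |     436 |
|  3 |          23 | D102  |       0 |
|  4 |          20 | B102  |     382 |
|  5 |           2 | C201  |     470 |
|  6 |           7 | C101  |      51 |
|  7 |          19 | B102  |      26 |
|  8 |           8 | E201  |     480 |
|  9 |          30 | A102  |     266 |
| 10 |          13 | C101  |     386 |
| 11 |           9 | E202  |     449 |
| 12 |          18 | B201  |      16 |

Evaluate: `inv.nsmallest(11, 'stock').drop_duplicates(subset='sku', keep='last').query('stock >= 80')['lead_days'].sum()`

107

take 11 rows with smallest stock:
    lead_days   sku  stock
3          23  D102      0
12         18  B201     16
7          19  B102     26
6           7  C101     51
1          21  E101     80
0          12  B202    189
9          30  A102    266
4          20  B102    382
10         13  C101    386
2          15  C101    436
11          9  E202    449
drop duplicate sku (keep=last):
    lead_days   sku  stock
3          23  D102      0
12         18  B201     16
1          21  E101     80
0          12  B202    189
9          30  A102    266
4          20  B102    382
2          15  C101    436
11          9  E202    449
filter rows where stock >= 80:
    lead_days   sku  stock
1          21  E101     80
0          12  B202    189
9          30  A102    266
4          20  B102    382
2          15  C101    436
11          9  E202    449
So sum() = 107.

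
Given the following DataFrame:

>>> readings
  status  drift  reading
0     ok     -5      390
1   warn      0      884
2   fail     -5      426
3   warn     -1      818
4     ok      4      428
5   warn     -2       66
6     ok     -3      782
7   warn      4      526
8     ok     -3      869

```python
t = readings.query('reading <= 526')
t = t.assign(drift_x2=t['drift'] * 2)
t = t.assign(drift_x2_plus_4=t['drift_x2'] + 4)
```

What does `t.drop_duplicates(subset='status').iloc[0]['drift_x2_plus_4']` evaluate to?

-6

filter rows where reading <= 526:
  status  drift  reading
0     ok     -5      390
2   fail     -5      426
4     ok      4      428
5   warn     -2       66
7   warn      4      526
add column drift_x2 = t['drift'] * 2:
  status  drift  reading  drift_x2
0     ok     -5      390       -10
2   fail     -5      426       -10
4     ok      4      428         8
5   warn     -2       66        -4
7   warn      4      526         8
add column drift_x2_plus_4 = t['drift_x2'] + 4:
  status  drift  reading  drift_x2  drift_x2_plus_4
0     ok     -5      390       -10               -6
2   fail     -5      426       -10               -6
4     ok      4      428         8               12
5   warn     -2       66        -4                0
7   warn      4      526         8               12
drop duplicate status (keep=first):
  status  drift  reading  drift_x2  drift_x2_plus_4
0     ok     -5      390       -10               -6
2   fail     -5      426       -10               -6
5   warn     -2       66        -4                0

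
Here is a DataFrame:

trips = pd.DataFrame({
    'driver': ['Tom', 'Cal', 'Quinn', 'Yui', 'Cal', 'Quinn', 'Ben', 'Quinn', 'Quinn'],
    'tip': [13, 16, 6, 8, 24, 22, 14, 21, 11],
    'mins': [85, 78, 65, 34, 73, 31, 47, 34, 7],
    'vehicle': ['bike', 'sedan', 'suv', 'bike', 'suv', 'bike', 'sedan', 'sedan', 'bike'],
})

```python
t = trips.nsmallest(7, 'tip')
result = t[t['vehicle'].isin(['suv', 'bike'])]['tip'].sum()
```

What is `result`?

38

take 7 rows with smallest tip:
  driver  tip  mins vehicle
2  Quinn    6    65     suv
3    Yui    8    34    bike
8  Quinn   11     7    bike
0    Tom   13    85    bike
6    Ben   14    47   sedan
1    Cal   16    78   sedan
7  Quinn   21    34   sedan
filter rows where vehicle in ['suv', 'bike']:
  driver  tip  mins vehicle
2  Quinn    6    65     suv
3    Yui    8    34    bike
8  Quinn   11     7    bike
0    Tom   13    85    bike
Reading off the sum of column 'tip', we get 38.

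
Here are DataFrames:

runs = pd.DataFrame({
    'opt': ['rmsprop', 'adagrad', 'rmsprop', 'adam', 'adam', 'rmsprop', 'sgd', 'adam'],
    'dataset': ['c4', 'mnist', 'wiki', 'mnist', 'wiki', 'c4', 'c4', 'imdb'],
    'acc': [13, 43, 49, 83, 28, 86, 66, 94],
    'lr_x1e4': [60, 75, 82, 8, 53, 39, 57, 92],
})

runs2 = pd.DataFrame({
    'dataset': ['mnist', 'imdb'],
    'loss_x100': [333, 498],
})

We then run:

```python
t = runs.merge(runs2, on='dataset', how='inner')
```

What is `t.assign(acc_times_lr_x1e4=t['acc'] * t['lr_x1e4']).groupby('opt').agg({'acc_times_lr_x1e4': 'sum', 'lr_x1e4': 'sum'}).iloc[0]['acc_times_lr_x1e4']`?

3225

merge on 'dataset' (how='inner') → 3 rows:
       opt dataset  acc  lr_x1e4  loss_x100
0  adagrad   mnist   43       75        333
1     adam   mnist   83        8        333
2     adam    imdb   94       92        498
add column acc_times_lr_x1e4 = t['acc'] * t['lr_x1e4']:
       opt dataset  acc  lr_x1e4  loss_x100  acc_times_lr_x1e4
0  adagrad   mnist   43       75        333               3225
1     adam   mnist   83        8        333                664
2     adam    imdb   94       92        498               8648
group by opt: sum(acc_times_lr_x1e4), sum(lr_x1e4):
         acc_times_lr_x1e4  lr_x1e4
opt                                
adagrad               3225       75
adam                  9312      100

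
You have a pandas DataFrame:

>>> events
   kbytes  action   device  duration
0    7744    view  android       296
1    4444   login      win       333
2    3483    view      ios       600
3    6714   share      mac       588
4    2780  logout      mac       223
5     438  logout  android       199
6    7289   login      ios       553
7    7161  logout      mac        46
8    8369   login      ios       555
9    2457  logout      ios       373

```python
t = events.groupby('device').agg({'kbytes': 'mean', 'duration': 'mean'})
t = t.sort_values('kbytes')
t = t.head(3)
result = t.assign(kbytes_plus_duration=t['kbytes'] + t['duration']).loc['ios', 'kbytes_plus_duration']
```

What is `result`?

group by device: mean(kbytes), mean(duration):
              kbytes    duration
device                          
android  4091.000000  247.500000
ios      5399.500000  520.250000
mac      5551.666667  285.666667
win      4444.000000  333.000000
sort by kbytes:
              kbytes    duration
device                          
android  4091.000000  247.500000
win      4444.000000  333.000000
ios      5399.500000  520.250000
mac      5551.666667  285.666667
take first 3 rows:
         kbytes  duration
device                   
android  4091.0    247.50
win      4444.0    333.00
ios      5399.5    520.25
add column kbytes_plus_duration = t['kbytes'] + t['duration']:
         kbytes  duration  kbytes_plus_duration
device                                         
android  4091.0    247.50               4338.50
win      4444.0    333.00               4777.00
ios      5399.5    520.25               5919.75
Then the value at row 'ios', column 'kbytes_plus_duration': 5919.75

5919.75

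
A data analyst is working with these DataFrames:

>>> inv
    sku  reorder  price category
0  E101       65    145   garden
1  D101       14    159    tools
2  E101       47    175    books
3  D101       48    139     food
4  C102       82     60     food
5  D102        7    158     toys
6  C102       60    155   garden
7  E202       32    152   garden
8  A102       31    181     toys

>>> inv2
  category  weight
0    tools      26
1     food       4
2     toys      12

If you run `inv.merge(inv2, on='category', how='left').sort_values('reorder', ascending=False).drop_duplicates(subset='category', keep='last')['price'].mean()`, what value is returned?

156.6

merge on 'category' (how='left') → 9 rows:
    sku  reorder  price category  weight
0  E101       65    145   garden     NaN
1  D101       14    159    tools    26.0
2  E101       47    175    books     NaN
3  D101       48    139     food     4.0
4  C102       82     60     food     4.0
5  D102        7    158     toys    12.0
6  C102       60    155   garden     NaN
7  E202       32    152   garden     NaN
8  A102       31    181     toys    12.0
sort by reorder descending:
    sku  reorder  price category  weight
4  C102       82     60     food     4.0
0  E101       65    145   garden     NaN
6  C102       60    155   garden     NaN
3  D101       48    139     food     4.0
2  E101       47    175    books     NaN
7  E202       32    152   garden     NaN
8  A102       31    181     toys    12.0
1  D101       14    159    tools    26.0
5  D102        7    158     toys    12.0
drop duplicate category (keep=last):
    sku  reorder  price category  weight
3  D101       48    139     food     4.0
2  E101       47    175    books     NaN
7  E202       32    152   garden     NaN
1  D101       14    159    tools    26.0
5  D102        7    158     toys    12.0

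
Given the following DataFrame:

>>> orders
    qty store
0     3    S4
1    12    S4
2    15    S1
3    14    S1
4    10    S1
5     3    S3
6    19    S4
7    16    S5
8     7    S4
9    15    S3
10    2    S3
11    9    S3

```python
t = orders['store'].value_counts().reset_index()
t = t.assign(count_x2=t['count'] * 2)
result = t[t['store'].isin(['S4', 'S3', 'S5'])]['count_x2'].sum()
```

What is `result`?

value_counts of store:
store
S4    4
S3    4
S1    3
S5    1
Name: count, dtype: int64
reset_index():
  store  count
0    S4      4
1    S3      4
2    S1      3
3    S5      1
add column count_x2 = t['count'] * 2:
  store  count  count_x2
0    S4      4         8
1    S3      4         8
2    S1      3         6
3    S5      1         2
filter rows where store in ['S4', 'S3', 'S5']:
  store  count  count_x2
0    S4      4         8
1    S3      4         8
3    S5      1         2
Hence 18.

18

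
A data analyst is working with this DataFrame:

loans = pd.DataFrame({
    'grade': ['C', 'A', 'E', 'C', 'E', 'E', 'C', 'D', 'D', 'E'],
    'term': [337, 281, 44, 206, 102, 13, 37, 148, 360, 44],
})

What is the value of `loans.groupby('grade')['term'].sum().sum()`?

1572

group by grade, sum of term:
grade
A    281
C    580
D    508
E    203
Name: term, dtype: int64
Then the sum of the resulting series: 1572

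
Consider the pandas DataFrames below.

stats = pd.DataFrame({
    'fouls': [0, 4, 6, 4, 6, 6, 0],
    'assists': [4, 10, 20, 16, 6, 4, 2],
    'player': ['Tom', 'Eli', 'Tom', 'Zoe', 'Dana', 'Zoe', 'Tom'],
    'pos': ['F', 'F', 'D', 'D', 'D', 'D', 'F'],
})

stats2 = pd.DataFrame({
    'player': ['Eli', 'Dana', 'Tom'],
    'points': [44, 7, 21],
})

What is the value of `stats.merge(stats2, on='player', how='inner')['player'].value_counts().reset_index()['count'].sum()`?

merge on 'player' (how='inner') → 5 rows:
   fouls  assists player pos  points
0      0        4    Tom   F      21
1      4       10    Eli   F      44
2      6       20    Tom   D      21
3      6        6   Dana   D       7
4      0        2    Tom   F      21
value_counts of player:
player
Tom     3
Eli     1
Dana    1
Name: count, dtype: int64
reset_index():
  player  count
0    Tom      3
1    Eli      1
2   Dana      1
Taking the sum of column 'count' gives 5.

5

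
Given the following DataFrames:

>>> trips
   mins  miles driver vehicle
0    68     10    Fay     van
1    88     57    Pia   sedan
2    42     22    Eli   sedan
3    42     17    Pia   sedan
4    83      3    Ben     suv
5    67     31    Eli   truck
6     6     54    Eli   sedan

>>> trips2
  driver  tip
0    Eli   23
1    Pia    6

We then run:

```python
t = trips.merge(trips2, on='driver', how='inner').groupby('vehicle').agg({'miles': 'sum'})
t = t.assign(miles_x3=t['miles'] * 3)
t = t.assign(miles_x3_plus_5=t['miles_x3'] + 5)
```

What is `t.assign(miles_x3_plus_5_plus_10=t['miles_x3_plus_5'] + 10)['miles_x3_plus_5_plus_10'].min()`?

108

merge on 'driver' (how='inner') → 5 rows:
   mins  miles driver vehicle  tip
0    88     57    Pia   sedan    6
1    42     22    Eli   sedan   23
2    42     17    Pia   sedan    6
3    67     31    Eli   truck   23
4     6     54    Eli   sedan   23
group by vehicle, sum of miles:
         miles
vehicle       
sedan      150
truck       31
add column miles_x3 = t['miles'] * 3:
         miles  miles_x3
vehicle                 
sedan      150       450
truck       31        93
add column miles_x3_plus_5 = t['miles_x3'] + 5:
         miles  miles_x3  miles_x3_plus_5
vehicle                                  
sedan      150       450              455
truck       31        93               98
add column miles_x3_plus_5_plus_10 = t['miles_x3_plus_5'] + 10:
         miles  miles_x3  miles_x3_plus_5  miles_x3_plus_5_plus_10
vehicle                                                           
sedan      150       450              455                      465
truck       31        93               98                      108
min of column 'miles_x3_plus_5_plus_10' → 108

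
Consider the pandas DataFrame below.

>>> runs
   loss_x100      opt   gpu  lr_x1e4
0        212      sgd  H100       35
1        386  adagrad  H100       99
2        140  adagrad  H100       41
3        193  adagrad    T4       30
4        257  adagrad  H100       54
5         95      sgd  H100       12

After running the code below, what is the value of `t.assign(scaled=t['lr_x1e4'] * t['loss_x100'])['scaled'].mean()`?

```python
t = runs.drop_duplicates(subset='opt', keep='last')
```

7509.0

drop duplicate opt (keep=last):
   loss_x100      opt   gpu  lr_x1e4
4        257  adagrad  H100       54
5         95      sgd  H100       12
add column scaled = t['lr_x1e4'] * t['loss_x100']:
   loss_x100      opt   gpu  lr_x1e4  scaled
4        257  adagrad  H100       54   13878
5         95      sgd  H100       12    1140
Then the mean of column 'scaled': 7509.0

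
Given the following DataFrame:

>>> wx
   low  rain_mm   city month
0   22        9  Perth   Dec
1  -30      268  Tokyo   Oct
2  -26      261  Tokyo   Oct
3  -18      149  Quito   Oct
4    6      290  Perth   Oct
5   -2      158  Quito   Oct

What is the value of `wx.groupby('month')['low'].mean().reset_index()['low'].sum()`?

group by month, mean of low:
month
Dec    22.0
Oct   -14.0
Name: low, dtype: float64
reset_index():
  month   low
0   Dec  22.0
1   Oct -14.0

8.0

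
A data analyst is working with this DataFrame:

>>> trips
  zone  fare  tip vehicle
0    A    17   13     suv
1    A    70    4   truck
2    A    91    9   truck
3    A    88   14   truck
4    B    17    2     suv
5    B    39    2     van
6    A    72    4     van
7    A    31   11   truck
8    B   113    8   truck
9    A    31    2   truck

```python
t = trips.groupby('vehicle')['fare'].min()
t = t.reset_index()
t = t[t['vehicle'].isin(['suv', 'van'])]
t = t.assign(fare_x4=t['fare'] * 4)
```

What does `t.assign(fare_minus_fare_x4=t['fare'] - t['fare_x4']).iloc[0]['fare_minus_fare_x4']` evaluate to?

group by vehicle, min of fare:
vehicle
suv      17
truck    31
van      39
Name: fare, dtype: int64
reset_index():
  vehicle  fare
0     suv    17
1   truck    31
2     van    39
filter rows where vehicle in ['suv', 'van']:
  vehicle  fare
0     suv    17
2     van    39
add column fare_x4 = t['fare'] * 4:
  vehicle  fare  fare_x4
0     suv    17       68
2     van    39      156
add column fare_minus_fare_x4 = t['fare'] - t['fare_x4']:
  vehicle  fare  fare_x4  fare_minus_fare_x4
0     suv    17       68                 -51
2     van    39      156                -117

-51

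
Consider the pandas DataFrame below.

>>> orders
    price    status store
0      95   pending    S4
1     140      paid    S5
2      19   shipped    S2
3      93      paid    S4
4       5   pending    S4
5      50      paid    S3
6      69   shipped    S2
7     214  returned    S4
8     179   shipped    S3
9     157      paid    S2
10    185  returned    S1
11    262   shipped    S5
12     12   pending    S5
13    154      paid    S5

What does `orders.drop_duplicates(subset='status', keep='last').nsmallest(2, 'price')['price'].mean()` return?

drop duplicate status (keep=last):
    price    status store
10    185  returned    S1
11    262   shipped    S5
12     12   pending    S5
13    154      paid    S5
take 2 rows with smallest price:
    price   status store
12     12  pending    S5
13    154     paid    S5

83.0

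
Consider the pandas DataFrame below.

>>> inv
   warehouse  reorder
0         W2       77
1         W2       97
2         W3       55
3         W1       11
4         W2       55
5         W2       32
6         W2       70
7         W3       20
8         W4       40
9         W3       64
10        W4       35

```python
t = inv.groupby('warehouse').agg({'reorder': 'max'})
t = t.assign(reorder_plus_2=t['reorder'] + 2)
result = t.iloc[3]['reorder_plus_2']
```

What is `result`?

42

group by warehouse, max of reorder:
           reorder
warehouse         
W1              11
W2              97
W3              64
W4              40
add column reorder_plus_2 = t['reorder'] + 2:
           reorder  reorder_plus_2
warehouse                         
W1              11              13
W2              97              99
W3              64              66
W4              40              42
The value at position 3, column 'reorder_plus_2' is 42.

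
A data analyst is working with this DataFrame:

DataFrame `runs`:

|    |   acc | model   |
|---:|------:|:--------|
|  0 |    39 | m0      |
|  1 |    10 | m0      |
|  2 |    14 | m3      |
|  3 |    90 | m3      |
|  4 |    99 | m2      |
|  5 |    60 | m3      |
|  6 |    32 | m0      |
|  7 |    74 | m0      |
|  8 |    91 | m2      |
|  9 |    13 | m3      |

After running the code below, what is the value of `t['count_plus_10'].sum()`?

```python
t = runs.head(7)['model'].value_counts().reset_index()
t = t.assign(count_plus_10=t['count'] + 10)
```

take first 7 rows:
   acc model
0   39    m0
1   10    m0
2   14    m3
3   90    m3
4   99    m2
5   60    m3
6   32    m0
value_counts of model:
model
m0    3
m3    3
m2    1
Name: count, dtype: int64
reset_index():
  model  count
0    m0      3
1    m3      3
2    m2      1
add column count_plus_10 = t['count'] + 10:
  model  count  count_plus_10
0    m0      3             13
1    m3      3             13
2    m2      1             11
sum of column 'count_plus_10' → 37

37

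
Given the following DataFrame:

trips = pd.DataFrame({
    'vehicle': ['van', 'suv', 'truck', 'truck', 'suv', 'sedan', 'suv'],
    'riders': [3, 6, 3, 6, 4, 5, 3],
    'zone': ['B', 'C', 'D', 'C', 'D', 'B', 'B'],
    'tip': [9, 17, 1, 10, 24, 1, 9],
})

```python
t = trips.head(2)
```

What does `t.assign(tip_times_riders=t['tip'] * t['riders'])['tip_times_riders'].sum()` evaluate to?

take first 2 rows:
  vehicle  riders zone  tip
0     van       3    B    9
1     suv       6    C   17
add column tip_times_riders = t['tip'] * t['riders']:
  vehicle  riders zone  tip  tip_times_riders
0     van       3    B    9                27
1     suv       6    C   17               102
Taking the sum of column 'tip_times_riders' gives 129.

129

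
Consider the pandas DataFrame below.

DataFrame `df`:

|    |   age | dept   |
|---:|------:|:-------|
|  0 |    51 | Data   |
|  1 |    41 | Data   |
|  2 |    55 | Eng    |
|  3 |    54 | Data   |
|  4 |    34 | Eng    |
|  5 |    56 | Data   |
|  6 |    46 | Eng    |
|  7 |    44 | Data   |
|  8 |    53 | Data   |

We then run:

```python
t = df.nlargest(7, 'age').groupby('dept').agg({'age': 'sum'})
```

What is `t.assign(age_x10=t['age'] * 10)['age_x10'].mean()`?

1795.0

take 7 rows with largest age:
   age  dept
5   56  Data
2   55   Eng
3   54  Data
8   53  Data
0   51  Data
6   46   Eng
7   44  Data
group by dept, sum of age:
      age
dept     
Data  258
Eng   101
add column age_x10 = t['age'] * 10:
      age  age_x10
dept              
Data  258     2580
Eng   101     1010
Taking the mean of column 'age_x10' gives 1795.0.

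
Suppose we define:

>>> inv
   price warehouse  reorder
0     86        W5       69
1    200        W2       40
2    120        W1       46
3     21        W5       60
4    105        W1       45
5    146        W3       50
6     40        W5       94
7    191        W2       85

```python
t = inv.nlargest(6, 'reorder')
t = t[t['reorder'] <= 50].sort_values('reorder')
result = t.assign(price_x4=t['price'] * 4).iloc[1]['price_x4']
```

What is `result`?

take 6 rows with largest reorder:
   price warehouse  reorder
6     40        W5       94
7    191        W2       85
0     86        W5       69
3     21        W5       60
5    146        W3       50
2    120        W1       46
filter rows where reorder <= 50:
   price warehouse  reorder
5    146        W3       50
2    120        W1       46
sort by reorder:
   price warehouse  reorder
2    120        W1       46
5    146        W3       50
add column price_x4 = t['price'] * 4:
   price warehouse  reorder  price_x4
2    120        W1       46       480
5    146        W3       50       584
So iloc[1]['price_x4'] = 584.

584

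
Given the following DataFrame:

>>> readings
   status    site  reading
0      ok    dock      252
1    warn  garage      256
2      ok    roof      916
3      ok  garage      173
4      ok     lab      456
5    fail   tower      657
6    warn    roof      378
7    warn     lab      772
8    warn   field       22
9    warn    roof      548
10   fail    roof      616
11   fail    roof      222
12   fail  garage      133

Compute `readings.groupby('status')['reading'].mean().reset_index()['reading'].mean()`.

417.15

group by status, mean of reading:
status
fail    407.00
ok      449.25
warn    395.20
Name: reading, dtype: float64
reset_index():
  status  reading
0   fail   407.00
1     ok   449.25
2   warn   395.20
Finally, mean of column 'reading' = 417.15.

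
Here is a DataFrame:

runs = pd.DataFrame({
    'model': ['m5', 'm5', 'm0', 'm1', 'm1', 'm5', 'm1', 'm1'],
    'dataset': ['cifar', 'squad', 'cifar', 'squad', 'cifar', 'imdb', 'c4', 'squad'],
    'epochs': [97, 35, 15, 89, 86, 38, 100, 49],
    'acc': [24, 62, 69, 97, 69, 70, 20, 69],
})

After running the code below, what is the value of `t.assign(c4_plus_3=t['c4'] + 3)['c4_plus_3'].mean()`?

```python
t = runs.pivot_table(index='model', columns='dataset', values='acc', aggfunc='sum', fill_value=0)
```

pivot: rows=model, cols=dataset, sum(acc):
dataset  c4  cifar  imdb  squad
model                          
m0        0     69     0      0
m1       20     69     0    166
m5        0     24    70     62
add column c4_plus_3 = t['c4'] + 3:
dataset  c4  cifar  imdb  squad  c4_plus_3
model                                     
m0        0     69     0      0          3
m1       20     69     0    166         23
m5        0     24    70     62          3
Then the mean of column 'c4_plus_3': 9.66666666667

9.66666666667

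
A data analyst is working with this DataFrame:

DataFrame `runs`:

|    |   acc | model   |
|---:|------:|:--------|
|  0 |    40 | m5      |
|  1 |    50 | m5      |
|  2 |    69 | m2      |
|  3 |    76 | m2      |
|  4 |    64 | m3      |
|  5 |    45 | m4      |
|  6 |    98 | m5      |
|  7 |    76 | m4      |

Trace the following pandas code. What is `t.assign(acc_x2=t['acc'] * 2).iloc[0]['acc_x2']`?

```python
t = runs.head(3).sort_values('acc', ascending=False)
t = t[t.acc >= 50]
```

take first 3 rows:
   acc model
0   40    m5
1   50    m5
2   69    m2
sort by acc descending:
   acc model
2   69    m2
1   50    m5
0   40    m5
filter rows where acc >= 50:
   acc model
2   69    m2
1   50    m5
add column acc_x2 = t['acc'] * 2:
   acc model  acc_x2
2   69    m2     138
1   50    m5     100

138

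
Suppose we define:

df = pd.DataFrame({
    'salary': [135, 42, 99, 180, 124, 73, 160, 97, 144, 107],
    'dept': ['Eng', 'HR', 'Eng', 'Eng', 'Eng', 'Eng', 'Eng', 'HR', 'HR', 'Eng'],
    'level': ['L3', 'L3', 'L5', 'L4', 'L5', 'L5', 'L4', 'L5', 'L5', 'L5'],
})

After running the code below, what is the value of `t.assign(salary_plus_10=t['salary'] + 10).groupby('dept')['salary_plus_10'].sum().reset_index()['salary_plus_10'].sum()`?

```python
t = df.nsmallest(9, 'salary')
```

take 9 rows with smallest salary:
   salary dept level
1      42   HR    L3
5      73  Eng    L5
7      97   HR    L5
2      99  Eng    L5
9     107  Eng    L5
4     124  Eng    L5
0     135  Eng    L3
8     144   HR    L5
6     160  Eng    L4
add column salary_plus_10 = t['salary'] + 10:
   salary dept level  salary_plus_10
1      42   HR    L3              52
5      73  Eng    L5              83
7      97   HR    L5             107
2      99  Eng    L5             109
9     107  Eng    L5             117
4     124  Eng    L5             134
0     135  Eng    L3             145
8     144   HR    L5             154
6     160  Eng    L4             170
group by dept, sum of salary_plus_10:
dept
Eng    758
HR     313
Name: salary_plus_10, dtype: int64
reset_index():
  dept  salary_plus_10
0  Eng             758
1   HR             313
Finally, sum of column 'salary_plus_10' = 1071.

1071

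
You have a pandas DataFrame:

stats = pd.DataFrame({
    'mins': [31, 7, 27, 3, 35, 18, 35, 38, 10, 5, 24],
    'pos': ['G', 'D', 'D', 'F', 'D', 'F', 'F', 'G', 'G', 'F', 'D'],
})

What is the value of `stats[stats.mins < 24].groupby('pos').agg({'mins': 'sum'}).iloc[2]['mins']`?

filter rows where mins < 24:
   mins pos
1     7   D
3     3   F
5    18   F
8    10   G
9     5   F
group by pos, sum of mins:
     mins
pos      
D       7
F      26
G      10
Then the value at position 2, column 'mins': 10

10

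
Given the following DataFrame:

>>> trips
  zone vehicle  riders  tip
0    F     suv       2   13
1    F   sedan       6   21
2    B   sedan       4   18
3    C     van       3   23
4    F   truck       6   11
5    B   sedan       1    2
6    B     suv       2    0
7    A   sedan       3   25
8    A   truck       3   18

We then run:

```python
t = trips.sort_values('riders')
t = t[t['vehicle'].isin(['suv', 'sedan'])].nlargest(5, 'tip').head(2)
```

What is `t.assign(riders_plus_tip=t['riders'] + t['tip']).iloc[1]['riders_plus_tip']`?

27

sort by riders:
  zone vehicle  riders  tip
5    B   sedan       1    2
0    F     suv       2   13
6    B     suv       2    0
3    C     van       3   23
7    A   sedan       3   25
8    A   truck       3   18
2    B   sedan       4   18
1    F   sedan       6   21
4    F   truck       6   11
filter rows where vehicle in ['suv', 'sedan']:
  zone vehicle  riders  tip
5    B   sedan       1    2
0    F     suv       2   13
6    B     suv       2    0
7    A   sedan       3   25
2    B   sedan       4   18
1    F   sedan       6   21
take 5 rows with largest tip:
  zone vehicle  riders  tip
7    A   sedan       3   25
1    F   sedan       6   21
2    B   sedan       4   18
0    F     suv       2   13
5    B   sedan       1    2
take first 2 rows:
  zone vehicle  riders  tip
7    A   sedan       3   25
1    F   sedan       6   21
add column riders_plus_tip = t['riders'] + t['tip']:
  zone vehicle  riders  tip  riders_plus_tip
7    A   sedan       3   25               28
1    F   sedan       6   21               27
Finally, value at position 1, column 'riders_plus_tip' = 27.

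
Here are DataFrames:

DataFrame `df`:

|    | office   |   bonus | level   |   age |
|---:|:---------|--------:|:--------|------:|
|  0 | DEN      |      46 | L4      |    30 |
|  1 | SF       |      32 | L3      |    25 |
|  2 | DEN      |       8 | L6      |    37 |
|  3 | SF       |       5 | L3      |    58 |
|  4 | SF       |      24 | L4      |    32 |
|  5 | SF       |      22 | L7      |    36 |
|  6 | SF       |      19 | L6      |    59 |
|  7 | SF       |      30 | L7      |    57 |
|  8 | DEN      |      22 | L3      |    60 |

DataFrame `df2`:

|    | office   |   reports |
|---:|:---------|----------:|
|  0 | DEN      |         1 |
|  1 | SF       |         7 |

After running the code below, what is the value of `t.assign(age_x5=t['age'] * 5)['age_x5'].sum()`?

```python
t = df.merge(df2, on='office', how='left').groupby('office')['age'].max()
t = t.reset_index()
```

595

merge on 'office' (how='left') → 9 rows:
  office  bonus level  age  reports
0    DEN     46    L4   30        1
1     SF     32    L3   25        7
2    DEN      8    L6   37        1
3     SF      5    L3   58        7
4     SF     24    L4   32        7
5     SF     22    L7   36        7
6     SF     19    L6   59        7
7     SF     30    L7   57        7
8    DEN     22    L3   60        1
group by office, max of age:
office
DEN    60
SF     59
Name: age, dtype: int64
reset_index():
  office  age
0    DEN   60
1     SF   59
add column age_x5 = t['age'] * 5:
  office  age  age_x5
0    DEN   60     300
1     SF   59     295
Finally, sum of column 'age_x5' = 595.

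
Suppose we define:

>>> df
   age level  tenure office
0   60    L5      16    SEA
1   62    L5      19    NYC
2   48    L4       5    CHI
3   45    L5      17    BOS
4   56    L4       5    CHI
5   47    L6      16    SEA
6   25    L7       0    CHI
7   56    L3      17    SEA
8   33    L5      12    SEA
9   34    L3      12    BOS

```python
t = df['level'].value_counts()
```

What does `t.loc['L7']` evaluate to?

value_counts of level:
level
L5    4
L4    2
L3    2
L6    1
L7    1
Name: count, dtype: int64
Then the value at index 'L7': 1

1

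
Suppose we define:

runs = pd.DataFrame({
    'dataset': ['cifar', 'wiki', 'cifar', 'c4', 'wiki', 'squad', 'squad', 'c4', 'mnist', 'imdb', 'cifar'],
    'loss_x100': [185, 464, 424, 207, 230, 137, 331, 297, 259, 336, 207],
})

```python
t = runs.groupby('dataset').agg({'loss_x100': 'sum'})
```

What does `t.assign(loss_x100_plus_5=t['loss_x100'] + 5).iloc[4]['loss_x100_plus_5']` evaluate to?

group by dataset, sum of loss_x100:
         loss_x100
dataset           
c4             504
cifar          816
imdb           336
mnist          259
squad          468
wiki           694
add column loss_x100_plus_5 = t['loss_x100'] + 5:
         loss_x100  loss_x100_plus_5
dataset                             
c4             504               509
cifar          816               821
imdb           336               341
mnist          259               264
squad          468               473
wiki           694               699
The value at position 4, column 'loss_x100_plus_5' is 473.

473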